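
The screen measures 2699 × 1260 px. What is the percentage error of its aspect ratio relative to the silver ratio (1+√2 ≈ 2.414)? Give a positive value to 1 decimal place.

Ratio = 2699 / 1260 ≈ 2.1421.
Ideal silver ratio ≈ 2.4142. |2.1421 − 2.4142| / 2.4142 ≈ 11.27% → 11.3%.

11.3%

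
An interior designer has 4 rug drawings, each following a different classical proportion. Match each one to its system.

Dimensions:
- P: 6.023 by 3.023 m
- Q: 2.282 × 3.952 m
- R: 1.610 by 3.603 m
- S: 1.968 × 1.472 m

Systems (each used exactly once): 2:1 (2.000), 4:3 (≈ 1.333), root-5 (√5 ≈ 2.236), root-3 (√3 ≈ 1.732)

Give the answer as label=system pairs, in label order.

P=2:1, Q=root-3, R=root-5, S=4:3

P = 6.023/3.023 ≈ 1.992 → 2:1 (2.000)
Q = 3.952/2.282 ≈ 1.732 → root-3 (1.732)
R = 3.603/1.610 ≈ 2.238 → root-5 (2.236)
S = 1.968/1.472 ≈ 1.337 → 4:3 (1.333)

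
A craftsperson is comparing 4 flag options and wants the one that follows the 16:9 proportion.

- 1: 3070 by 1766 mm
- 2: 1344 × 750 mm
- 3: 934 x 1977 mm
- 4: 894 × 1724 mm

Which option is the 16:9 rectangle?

2

Ratios (long/short): 1 ≈ 1.738; 2 ≈ 1.792; 3 ≈ 2.117; 4 ≈ 1.928.
16:9 ≈ 1.778; option 2 is nearest (Δ 0.014).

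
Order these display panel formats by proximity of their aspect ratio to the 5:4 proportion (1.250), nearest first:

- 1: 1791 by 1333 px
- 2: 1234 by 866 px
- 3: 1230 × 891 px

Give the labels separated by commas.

1: 1791/1333 ≈ 1.344 → |1.344 − 1.250| = 0.094
2: 1234/866 ≈ 1.425 → |1.425 − 1.250| = 0.175
3: 1230/891 ≈ 1.380 → |1.380 − 1.250| = 0.130

1, 3, 2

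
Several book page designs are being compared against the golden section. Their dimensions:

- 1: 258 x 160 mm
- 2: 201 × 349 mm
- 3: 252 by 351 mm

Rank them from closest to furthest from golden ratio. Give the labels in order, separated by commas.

1, 2, 3

1: 258/160 ≈ 1.613 → |1.613 − 1.618| = 0.005
2: 349/201 ≈ 1.736 → |1.736 − 1.618| = 0.118
3: 351/252 ≈ 1.393 → |1.393 − 1.618| = 0.225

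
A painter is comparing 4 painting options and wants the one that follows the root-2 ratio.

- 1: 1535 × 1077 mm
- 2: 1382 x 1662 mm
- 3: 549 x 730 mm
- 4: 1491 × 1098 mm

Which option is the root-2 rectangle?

Ratios (long/short): 1 ≈ 1.425; 2 ≈ 1.203; 3 ≈ 1.330; 4 ≈ 1.358.
root-2 ≈ 1.414; option 1 is nearest (Δ 0.011).

1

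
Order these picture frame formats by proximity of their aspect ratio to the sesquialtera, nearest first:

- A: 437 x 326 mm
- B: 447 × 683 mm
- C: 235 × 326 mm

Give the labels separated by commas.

Ratios: A = 437 / 326 ≈ 1.340; B = 683 / 447 ≈ 1.528; C = 326 / 235 ≈ 1.387.
|Δ from 1.500|: A 0.160; B 0.028; C 0.113.

B, C, A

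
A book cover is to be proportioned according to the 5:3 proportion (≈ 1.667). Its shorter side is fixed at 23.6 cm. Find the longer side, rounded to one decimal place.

39.3 cm

5:3 ≈ 1.66667.
Longer side = 23.6 × 1.66667 ≈ 39.333 → 39.3 cm.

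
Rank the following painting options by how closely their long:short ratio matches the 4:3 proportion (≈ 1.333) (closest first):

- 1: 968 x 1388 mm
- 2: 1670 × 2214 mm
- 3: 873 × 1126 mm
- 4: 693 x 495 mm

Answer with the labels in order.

2, 3, 4, 1

Ratios: 1 = 1388 / 968 ≈ 1.434; 2 = 2214 / 1670 ≈ 1.326; 3 = 1126 / 873 ≈ 1.290; 4 = 693 / 495 ≈ 1.400.
|Δ from 1.333|: 1 0.101; 2 0.007; 3 0.043; 4 0.067.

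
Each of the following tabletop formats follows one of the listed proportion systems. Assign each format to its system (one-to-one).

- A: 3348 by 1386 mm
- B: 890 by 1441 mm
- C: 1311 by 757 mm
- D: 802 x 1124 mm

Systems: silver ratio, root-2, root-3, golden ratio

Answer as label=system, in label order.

A = 3348/1386 ≈ 2.416 → silver ratio (2.414)
B = 1441/890 ≈ 1.619 → golden ratio (1.618)
C = 1311/757 ≈ 1.732 → root-3 (1.732)
D = 1124/802 ≈ 1.401 → root-2 (1.414)

A=silver ratio, B=golden ratio, C=root-3, D=root-2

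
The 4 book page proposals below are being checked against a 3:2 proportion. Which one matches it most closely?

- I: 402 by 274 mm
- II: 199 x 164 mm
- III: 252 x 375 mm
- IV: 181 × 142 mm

III

Target 3:2 ≈ 1.500.
I: 1.467 (Δ0.033)  II: 1.213 (Δ0.287)  III: 1.488 (Δ0.012)  IV: 1.275 (Δ0.225)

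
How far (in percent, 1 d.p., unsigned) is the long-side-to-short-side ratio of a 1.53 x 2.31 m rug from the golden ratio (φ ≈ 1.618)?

6.7%

Ratio = 2.31 / 1.53 ≈ 1.5098.
Ideal golden ratio ≈ 1.6180. |1.5098 − 1.6180| / 1.6180 ≈ 6.69% → 6.7%.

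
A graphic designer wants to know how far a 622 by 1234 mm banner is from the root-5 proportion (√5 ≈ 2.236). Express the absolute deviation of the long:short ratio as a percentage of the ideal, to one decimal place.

Ratio = 1234 / 622 ≈ 1.9839.
Ideal root-5 ≈ 2.2361. |1.9839 − 2.2361| / 2.2361 ≈ 11.28% → 11.3%.

11.3%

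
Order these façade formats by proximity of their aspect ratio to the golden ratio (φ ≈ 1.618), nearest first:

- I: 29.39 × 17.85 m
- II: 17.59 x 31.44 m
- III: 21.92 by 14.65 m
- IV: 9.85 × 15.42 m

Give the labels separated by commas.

I, IV, III, II

I: 29.39/17.85 ≈ 1.646 → |1.646 − 1.618| = 0.028
II: 31.44/17.59 ≈ 1.787 → |1.787 − 1.618| = 0.169
III: 21.92/14.65 ≈ 1.496 → |1.496 − 1.618| = 0.122
IV: 15.42/9.85 ≈ 1.565 → |1.565 − 1.618| = 0.053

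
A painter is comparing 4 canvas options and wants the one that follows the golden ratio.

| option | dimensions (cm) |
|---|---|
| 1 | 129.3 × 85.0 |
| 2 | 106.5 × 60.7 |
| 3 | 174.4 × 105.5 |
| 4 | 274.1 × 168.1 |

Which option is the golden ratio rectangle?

Target golden ratio ≈ 1.618.
1: 1.521 (Δ0.097)  2: 1.755 (Δ0.137)  3: 1.653 (Δ0.035)  4: 1.631 (Δ0.013)

4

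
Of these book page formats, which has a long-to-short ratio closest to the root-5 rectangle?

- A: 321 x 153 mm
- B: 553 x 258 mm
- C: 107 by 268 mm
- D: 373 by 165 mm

Ratios (long/short): A ≈ 2.098; B ≈ 2.143; C ≈ 2.505; D ≈ 2.261.
root-5 ≈ 2.236; option D is nearest (Δ 0.025).

D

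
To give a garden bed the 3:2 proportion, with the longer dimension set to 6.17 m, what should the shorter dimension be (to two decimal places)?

4.11 m

3:2 = 1.50000.
Shorter side = 6.17 ÷ 1.50000 ≈ 4.1133 → 4.11 m.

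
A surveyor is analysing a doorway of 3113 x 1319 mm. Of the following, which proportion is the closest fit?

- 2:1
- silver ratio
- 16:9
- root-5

Ratio = 3113 / 1319 ≈ 2.360.
Distances: 2:1 2.000 (Δ 0.360); silver ratio 2.414 (Δ 0.054); 16:9 1.778 (Δ 0.582); root-5 2.236 (Δ 0.124).

silver ratio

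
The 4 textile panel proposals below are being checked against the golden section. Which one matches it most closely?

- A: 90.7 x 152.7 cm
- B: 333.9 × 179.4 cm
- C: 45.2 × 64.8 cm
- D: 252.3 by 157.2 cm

D

Target golden ratio ≈ 1.618.
A: 1.684 (Δ0.066)  B: 1.861 (Δ0.243)  C: 1.434 (Δ0.184)  D: 1.605 (Δ0.013)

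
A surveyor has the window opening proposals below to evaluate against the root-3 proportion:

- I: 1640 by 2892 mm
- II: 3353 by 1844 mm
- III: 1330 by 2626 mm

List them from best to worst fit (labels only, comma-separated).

I, II, III

Ratios: I = 2892 / 1640 ≈ 1.763; II = 3353 / 1844 ≈ 1.818; III = 2626 / 1330 ≈ 1.974.
|Δ from 1.732|: I 0.031; II 0.086; III 0.242.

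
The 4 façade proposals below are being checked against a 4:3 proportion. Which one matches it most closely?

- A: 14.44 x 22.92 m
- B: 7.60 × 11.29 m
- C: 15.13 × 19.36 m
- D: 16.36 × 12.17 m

Target 4:3 ≈ 1.333.
A: 1.587 (Δ0.254)  B: 1.486 (Δ0.153)  C: 1.280 (Δ0.053)  D: 1.344 (Δ0.011)

D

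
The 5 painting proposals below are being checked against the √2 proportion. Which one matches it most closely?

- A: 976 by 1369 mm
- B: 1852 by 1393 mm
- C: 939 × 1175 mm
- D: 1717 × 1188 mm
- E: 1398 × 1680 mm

Target root-2 ≈ 1.414.
A: 1.403 (Δ0.011)  B: 1.330 (Δ0.084)  C: 1.251 (Δ0.163)  D: 1.445 (Δ0.031)  E: 1.202 (Δ0.212)

A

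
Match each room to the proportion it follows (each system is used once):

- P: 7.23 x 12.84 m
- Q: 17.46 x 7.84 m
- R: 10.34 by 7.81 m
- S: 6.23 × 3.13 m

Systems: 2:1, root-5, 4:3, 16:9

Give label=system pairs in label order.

P = 12.84/7.23 ≈ 1.776 → 16:9 (1.778)
Q = 17.46/7.84 ≈ 2.227 → root-5 (2.236)
R = 10.34/7.81 ≈ 1.324 → 4:3 (1.333)
S = 6.23/3.13 ≈ 1.990 → 2:1 (2.000)

P=16:9, Q=root-5, R=4:3, S=2:1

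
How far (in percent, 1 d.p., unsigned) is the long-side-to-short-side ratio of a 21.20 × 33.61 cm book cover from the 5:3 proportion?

Ratio = 33.61 / 21.20 ≈ 1.5854.
Ideal 5:3 ≈ 1.6667. |1.5854 − 1.6667| / 1.6667 ≈ 4.88% → 4.9%.

4.9%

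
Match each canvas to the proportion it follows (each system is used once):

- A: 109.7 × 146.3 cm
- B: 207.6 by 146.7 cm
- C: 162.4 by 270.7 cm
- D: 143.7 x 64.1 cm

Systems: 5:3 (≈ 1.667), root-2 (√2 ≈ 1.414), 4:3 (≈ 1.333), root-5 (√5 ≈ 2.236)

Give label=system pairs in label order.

A=4:3, B=root-2, C=5:3, D=root-5

Ratios: A ≈ 1.334; B ≈ 1.415; C ≈ 1.667; D ≈ 2.242.
Targets: 5:3 ≈ 1.667; root-2 ≈ 1.414; 4:3 ≈ 1.333; root-5 ≈ 2.236.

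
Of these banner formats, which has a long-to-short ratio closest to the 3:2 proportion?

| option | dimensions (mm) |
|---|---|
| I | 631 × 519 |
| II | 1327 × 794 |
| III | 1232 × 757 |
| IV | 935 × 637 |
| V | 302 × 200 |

V

Ratios (long/short): I ≈ 1.216; II ≈ 1.671; III ≈ 1.627; IV ≈ 1.468; V ≈ 1.510.
3:2 ≈ 1.500; option V is nearest (Δ 0.010).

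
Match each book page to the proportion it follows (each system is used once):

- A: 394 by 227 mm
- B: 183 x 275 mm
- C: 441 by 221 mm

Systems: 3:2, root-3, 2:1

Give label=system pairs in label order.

A = 394/227 ≈ 1.736 → root-3 (1.732)
B = 275/183 ≈ 1.503 → 3:2 (1.500)
C = 441/221 ≈ 1.995 → 2:1 (2.000)

A=root-3, B=3:2, C=2:1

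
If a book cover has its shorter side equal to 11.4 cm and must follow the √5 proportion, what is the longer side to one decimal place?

25.5 cm

root-5 ≈ 2.23607.
Longer side = 11.4 × 2.23607 ≈ 25.491 → 25.5 cm.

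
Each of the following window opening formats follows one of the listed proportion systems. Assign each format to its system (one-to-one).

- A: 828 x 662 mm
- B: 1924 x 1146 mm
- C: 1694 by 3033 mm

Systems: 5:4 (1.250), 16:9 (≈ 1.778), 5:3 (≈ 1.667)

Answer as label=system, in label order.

A=5:4, B=5:3, C=16:9

Ratios: A ≈ 1.251; B ≈ 1.679; C ≈ 1.790.
Targets: 5:4 ≈ 1.250; 16:9 ≈ 1.778; 5:3 ≈ 1.667.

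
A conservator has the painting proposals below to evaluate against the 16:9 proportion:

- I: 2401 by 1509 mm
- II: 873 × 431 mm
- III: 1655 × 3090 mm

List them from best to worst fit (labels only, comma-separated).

III, I, II

I: 2401/1509 ≈ 1.591 → |1.591 − 1.778| = 0.187
II: 873/431 ≈ 2.026 → |2.026 − 1.778| = 0.248
III: 3090/1655 ≈ 1.867 → |1.867 − 1.778| = 0.089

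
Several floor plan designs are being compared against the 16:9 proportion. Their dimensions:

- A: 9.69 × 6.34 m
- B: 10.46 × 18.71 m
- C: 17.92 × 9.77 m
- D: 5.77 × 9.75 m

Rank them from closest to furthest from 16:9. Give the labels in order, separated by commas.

A: 9.69/6.34 ≈ 1.528 → |1.528 − 1.778| = 0.250
B: 18.71/10.46 ≈ 1.789 → |1.789 − 1.778| = 0.011
C: 17.92/9.77 ≈ 1.834 → |1.834 − 1.778| = 0.056
D: 9.75/5.77 ≈ 1.690 → |1.690 − 1.778| = 0.088

B, C, D, A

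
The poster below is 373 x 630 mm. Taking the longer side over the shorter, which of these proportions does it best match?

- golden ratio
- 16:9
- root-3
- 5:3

630/373 ≈ 1.689. Nearest candidates are 5:3 (1.667, off by 0.022) and root-3 (1.732, off by 0.043).

5:3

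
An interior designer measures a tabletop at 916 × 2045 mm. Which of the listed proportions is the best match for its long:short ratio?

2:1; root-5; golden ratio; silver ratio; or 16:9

root-5

Ratio = 2045 / 916 ≈ 2.233.
Distances: 2:1 2.000 (Δ 0.233); root-5 2.236 (Δ 0.003); golden ratio 1.618 (Δ 0.615); silver ratio 2.414 (Δ 0.181); 16:9 1.778 (Δ 0.455).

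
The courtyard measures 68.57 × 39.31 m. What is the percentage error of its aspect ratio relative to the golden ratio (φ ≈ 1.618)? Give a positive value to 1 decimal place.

7.8%

Ratio = 68.57 / 39.31 ≈ 1.7443.
Ideal golden ratio ≈ 1.6180. |1.7443 − 1.6180| / 1.6180 ≈ 7.81% → 7.8%.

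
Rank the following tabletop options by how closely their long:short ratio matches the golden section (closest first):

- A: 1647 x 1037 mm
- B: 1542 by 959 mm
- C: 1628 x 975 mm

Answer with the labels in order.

B, A, C

Ratios: A = 1647 / 1037 ≈ 1.588; B = 1542 / 959 ≈ 1.608; C = 1628 / 975 ≈ 1.670.
|Δ from 1.618|: A 0.030; B 0.010; C 0.052.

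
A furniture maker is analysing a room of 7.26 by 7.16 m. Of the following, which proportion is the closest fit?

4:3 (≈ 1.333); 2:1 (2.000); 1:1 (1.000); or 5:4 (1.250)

1:1

Ratio = 7.26 / 7.16 ≈ 1.014.
Distances: 4:3 1.333 (Δ 0.319); 2:1 2.000 (Δ 0.986); 1:1 1.000 (Δ 0.014); 5:4 1.250 (Δ 0.236).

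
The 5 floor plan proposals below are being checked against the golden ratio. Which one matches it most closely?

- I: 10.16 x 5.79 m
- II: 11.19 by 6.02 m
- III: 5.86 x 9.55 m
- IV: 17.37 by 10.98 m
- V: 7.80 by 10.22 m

Target golden ratio ≈ 1.618.
I: 1.755 (Δ0.137)  II: 1.859 (Δ0.241)  III: 1.630 (Δ0.012)  IV: 1.582 (Δ0.036)  V: 1.310 (Δ0.308)

III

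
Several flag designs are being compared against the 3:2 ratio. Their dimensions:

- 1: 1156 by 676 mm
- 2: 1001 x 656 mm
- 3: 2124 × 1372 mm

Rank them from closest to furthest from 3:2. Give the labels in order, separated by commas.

2, 3, 1

Ratios: 1 = 1156 / 676 ≈ 1.710; 2 = 1001 / 656 ≈ 1.526; 3 = 2124 / 1372 ≈ 1.548.
|Δ from 1.500|: 1 0.210; 2 0.026; 3 0.048.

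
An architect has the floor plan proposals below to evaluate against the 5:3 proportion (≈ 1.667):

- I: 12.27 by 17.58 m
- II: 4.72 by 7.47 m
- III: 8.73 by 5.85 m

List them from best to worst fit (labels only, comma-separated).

II, III, I

Ratios: I = 17.58 / 12.27 ≈ 1.433; II = 7.47 / 4.72 ≈ 1.583; III = 8.73 / 5.85 ≈ 1.492.
|Δ from 1.667|: I 0.234; II 0.084; III 0.175.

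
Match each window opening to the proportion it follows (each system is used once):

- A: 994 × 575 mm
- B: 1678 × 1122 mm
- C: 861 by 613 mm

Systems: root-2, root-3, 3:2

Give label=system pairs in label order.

Ratios: A ≈ 1.729; B ≈ 1.496; C ≈ 1.405.
Targets: root-2 ≈ 1.414; root-3 ≈ 1.732; 3:2 ≈ 1.500.

A=root-3, B=3:2, C=root-2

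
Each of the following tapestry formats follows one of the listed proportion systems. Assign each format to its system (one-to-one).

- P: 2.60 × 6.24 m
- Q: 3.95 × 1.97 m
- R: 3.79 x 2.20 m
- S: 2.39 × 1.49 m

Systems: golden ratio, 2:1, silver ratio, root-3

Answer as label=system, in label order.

P=silver ratio, Q=2:1, R=root-3, S=golden ratio

P = 6.24/2.60 ≈ 2.400 → silver ratio (2.414)
Q = 3.95/1.97 ≈ 2.005 → 2:1 (2.000)
R = 3.79/2.20 ≈ 1.723 → root-3 (1.732)
S = 2.39/1.49 ≈ 1.604 → golden ratio (1.618)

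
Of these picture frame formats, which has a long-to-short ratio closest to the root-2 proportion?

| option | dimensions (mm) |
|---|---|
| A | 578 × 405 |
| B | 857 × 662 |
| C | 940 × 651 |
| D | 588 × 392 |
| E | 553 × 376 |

Ratios (long/short): A ≈ 1.427; B ≈ 1.295; C ≈ 1.444; D ≈ 1.500; E ≈ 1.471.
root-2 ≈ 1.414; option A is nearest (Δ 0.013).

A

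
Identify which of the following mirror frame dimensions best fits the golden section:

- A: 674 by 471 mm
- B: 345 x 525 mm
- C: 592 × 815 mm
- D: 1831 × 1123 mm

Ratios (long/short): A ≈ 1.431; B ≈ 1.522; C ≈ 1.377; D ≈ 1.630.
golden ratio ≈ 1.618; option D is nearest (Δ 0.012).

D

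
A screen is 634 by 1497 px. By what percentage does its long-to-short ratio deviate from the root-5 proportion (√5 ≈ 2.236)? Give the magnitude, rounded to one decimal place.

Ratio = 1497 / 634 ≈ 2.3612.
Ideal root-5 ≈ 2.2361. |2.3612 − 2.2361| / 2.2361 ≈ 5.59% → 5.6%.

5.6%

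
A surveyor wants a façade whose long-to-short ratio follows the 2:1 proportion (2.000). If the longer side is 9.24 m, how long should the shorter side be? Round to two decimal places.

2:1 = 2.00000.
Shorter side = 9.24 ÷ 2.00000 ≈ 4.6200 → 4.62 m.

4.62 m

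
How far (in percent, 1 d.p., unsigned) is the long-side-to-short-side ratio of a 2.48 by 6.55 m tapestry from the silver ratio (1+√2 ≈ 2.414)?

9.4%

Ratio = 6.55 / 2.48 ≈ 2.6411.
Ideal silver ratio ≈ 2.4142. |2.6411 − 2.4142| / 2.4142 ≈ 9.40% → 9.4%.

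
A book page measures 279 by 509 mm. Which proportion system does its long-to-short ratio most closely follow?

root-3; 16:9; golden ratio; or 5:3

16:9

Ratio = 509 / 279 ≈ 1.824.
Distances: root-3 1.732 (Δ 0.092); 16:9 1.778 (Δ 0.046); golden ratio 1.618 (Δ 0.206); 5:3 1.667 (Δ 0.157).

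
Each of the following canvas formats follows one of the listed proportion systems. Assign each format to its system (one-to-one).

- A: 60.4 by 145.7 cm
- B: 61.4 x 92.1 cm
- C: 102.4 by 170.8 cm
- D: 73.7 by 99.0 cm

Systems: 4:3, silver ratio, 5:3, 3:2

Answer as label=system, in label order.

Ratios: A ≈ 2.412; B ≈ 1.500; C ≈ 1.668; D ≈ 1.343.
Targets: 4:3 ≈ 1.333; silver ratio ≈ 2.414; 5:3 ≈ 1.667; 3:2 ≈ 1.500.

A=silver ratio, B=3:2, C=5:3, D=4:3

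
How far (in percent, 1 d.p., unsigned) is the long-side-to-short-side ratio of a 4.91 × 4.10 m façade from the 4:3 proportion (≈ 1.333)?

Ratio = 4.91 / 4.10 ≈ 1.1976.
Ideal 4:3 ≈ 1.3333. |1.1976 − 1.3333| / 1.3333 ≈ 10.18% → 10.2%.

10.2%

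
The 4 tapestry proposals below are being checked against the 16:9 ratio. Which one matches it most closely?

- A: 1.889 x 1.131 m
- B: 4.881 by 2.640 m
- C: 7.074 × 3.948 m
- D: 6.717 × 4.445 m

Target 16:9 ≈ 1.778.
A: 1.670 (Δ0.108)  B: 1.849 (Δ0.071)  C: 1.792 (Δ0.014)  D: 1.511 (Δ0.267)

C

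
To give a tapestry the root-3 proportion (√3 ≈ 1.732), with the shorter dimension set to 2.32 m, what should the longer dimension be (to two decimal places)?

root-3 ≈ 1.73205.
Longer side = 2.32 × 1.73205 ≈ 4.0184 → 4.02 m.

4.02 m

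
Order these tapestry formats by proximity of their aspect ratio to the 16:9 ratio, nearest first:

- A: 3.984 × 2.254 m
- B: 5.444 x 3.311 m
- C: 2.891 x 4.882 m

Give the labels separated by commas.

Ratios: A = 3.984 / 2.254 ≈ 1.768; B = 5.444 / 3.311 ≈ 1.644; C = 4.882 / 2.891 ≈ 1.689.
|Δ from 1.778|: A 0.010; B 0.134; C 0.089.

A, C, B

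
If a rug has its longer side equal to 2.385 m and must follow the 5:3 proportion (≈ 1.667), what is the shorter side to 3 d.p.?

1.431 m

5:3 ≈ 1.66667.
Shorter side = 2.385 ÷ 1.66667 ≈ 1.43100 → 1.431 m.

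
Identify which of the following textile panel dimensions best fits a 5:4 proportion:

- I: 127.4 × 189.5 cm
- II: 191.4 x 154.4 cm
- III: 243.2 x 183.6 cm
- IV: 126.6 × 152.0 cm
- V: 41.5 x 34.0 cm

Ratios (long/short): I ≈ 1.487; II ≈ 1.240; III ≈ 1.325; IV ≈ 1.201; V ≈ 1.221.
5:4 ≈ 1.250; option II is nearest (Δ 0.010).

II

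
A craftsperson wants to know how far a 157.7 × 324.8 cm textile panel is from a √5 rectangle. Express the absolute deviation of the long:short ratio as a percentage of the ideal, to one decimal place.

Ratio = 324.8 / 157.7 ≈ 2.0596.
Ideal root-5 ≈ 2.2361. |2.0596 − 2.2361| / 2.2361 ≈ 7.89% → 7.9%.

7.9%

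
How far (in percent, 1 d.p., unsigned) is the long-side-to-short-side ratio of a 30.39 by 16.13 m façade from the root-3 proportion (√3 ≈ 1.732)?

8.8%

Ratio = 30.39 / 16.13 ≈ 1.8841.
Ideal root-3 ≈ 1.7321. |1.8841 − 1.7321| / 1.7321 ≈ 8.78% → 8.8%.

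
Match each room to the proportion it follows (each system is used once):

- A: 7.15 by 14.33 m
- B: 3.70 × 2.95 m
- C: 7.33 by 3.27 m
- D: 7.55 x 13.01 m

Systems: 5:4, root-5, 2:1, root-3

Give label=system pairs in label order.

A=2:1, B=5:4, C=root-5, D=root-3

Ratios: A ≈ 2.004; B ≈ 1.254; C ≈ 2.242; D ≈ 1.723.
Targets: 5:4 ≈ 1.250; root-5 ≈ 2.236; 2:1 ≈ 2.000; root-3 ≈ 1.732.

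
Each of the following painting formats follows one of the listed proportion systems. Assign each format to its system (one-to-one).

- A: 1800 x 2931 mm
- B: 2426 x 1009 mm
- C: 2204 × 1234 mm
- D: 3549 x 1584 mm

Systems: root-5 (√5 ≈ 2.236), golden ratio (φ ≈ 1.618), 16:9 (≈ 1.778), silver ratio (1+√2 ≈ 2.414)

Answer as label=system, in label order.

A = 2931/1800 ≈ 1.628 → golden ratio (1.618)
B = 2426/1009 ≈ 2.404 → silver ratio (2.414)
C = 2204/1234 ≈ 1.786 → 16:9 (1.778)
D = 3549/1584 ≈ 2.241 → root-5 (2.236)

A=golden ratio, B=silver ratio, C=16:9, D=root-5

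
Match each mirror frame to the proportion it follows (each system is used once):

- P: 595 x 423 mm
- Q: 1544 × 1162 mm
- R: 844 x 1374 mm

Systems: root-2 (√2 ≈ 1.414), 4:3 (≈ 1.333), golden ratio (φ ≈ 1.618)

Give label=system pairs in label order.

P = 595/423 ≈ 1.407 → root-2 (1.414)
Q = 1544/1162 ≈ 1.329 → 4:3 (1.333)
R = 1374/844 ≈ 1.628 → golden ratio (1.618)

P=root-2, Q=4:3, R=golden ratio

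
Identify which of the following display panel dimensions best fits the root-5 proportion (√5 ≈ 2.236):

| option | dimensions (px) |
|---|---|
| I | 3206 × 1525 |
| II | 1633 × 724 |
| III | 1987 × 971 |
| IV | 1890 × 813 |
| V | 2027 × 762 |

II

Ratios (long/short): I ≈ 2.102; II ≈ 2.256; III ≈ 2.046; IV ≈ 2.325; V ≈ 2.660.
root-5 ≈ 2.236; option II is nearest (Δ 0.020).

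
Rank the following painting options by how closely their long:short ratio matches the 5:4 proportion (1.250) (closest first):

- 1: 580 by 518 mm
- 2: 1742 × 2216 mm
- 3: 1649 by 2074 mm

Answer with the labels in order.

Ratios: 1 = 580 / 518 ≈ 1.120; 2 = 2216 / 1742 ≈ 1.272; 3 = 2074 / 1649 ≈ 1.258.
|Δ from 1.250|: 1 0.130; 2 0.022; 3 0.008.

3, 2, 1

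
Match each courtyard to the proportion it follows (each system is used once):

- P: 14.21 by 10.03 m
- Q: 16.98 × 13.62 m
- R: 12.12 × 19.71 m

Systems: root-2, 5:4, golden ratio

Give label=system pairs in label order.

P=root-2, Q=5:4, R=golden ratio

Ratios: P ≈ 1.417; Q ≈ 1.247; R ≈ 1.626.
Targets: root-2 ≈ 1.414; 5:4 ≈ 1.250; golden ratio ≈ 1.618.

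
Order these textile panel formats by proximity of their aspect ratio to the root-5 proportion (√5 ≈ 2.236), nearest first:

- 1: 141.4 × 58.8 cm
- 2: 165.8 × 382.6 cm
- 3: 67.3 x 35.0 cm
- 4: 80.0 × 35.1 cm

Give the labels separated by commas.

4, 2, 1, 3

1: 141.4/58.8 ≈ 2.405 → |2.405 − 2.236| = 0.169
2: 382.6/165.8 ≈ 2.308 → |2.308 − 2.236| = 0.072
3: 67.3/35.0 ≈ 1.923 → |1.923 − 2.236| = 0.313
4: 80.0/35.1 ≈ 2.279 → |2.279 − 2.236| = 0.043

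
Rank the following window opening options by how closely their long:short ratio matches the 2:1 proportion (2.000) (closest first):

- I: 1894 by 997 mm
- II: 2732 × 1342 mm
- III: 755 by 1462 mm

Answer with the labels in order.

II, III, I

Ratios: I = 1894 / 997 ≈ 1.900; II = 2732 / 1342 ≈ 2.036; III = 1462 / 755 ≈ 1.936.
|Δ from 2.000|: I 0.100; II 0.036; III 0.064.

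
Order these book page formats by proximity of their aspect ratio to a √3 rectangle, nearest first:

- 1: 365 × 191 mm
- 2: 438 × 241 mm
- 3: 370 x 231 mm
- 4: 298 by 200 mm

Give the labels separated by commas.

2, 3, 1, 4

1: 365/191 ≈ 1.911 → |1.911 − 1.732| = 0.179
2: 438/241 ≈ 1.817 → |1.817 − 1.732| = 0.085
3: 370/231 ≈ 1.602 → |1.602 − 1.732| = 0.130
4: 298/200 ≈ 1.490 → |1.490 − 1.732| = 0.242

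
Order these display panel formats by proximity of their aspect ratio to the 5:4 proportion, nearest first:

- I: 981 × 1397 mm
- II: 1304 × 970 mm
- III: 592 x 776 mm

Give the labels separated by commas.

III, II, I

Ratios: I = 1397 / 981 ≈ 1.424; II = 1304 / 970 ≈ 1.344; III = 776 / 592 ≈ 1.311.
|Δ from 1.250|: I 0.174; II 0.094; III 0.061.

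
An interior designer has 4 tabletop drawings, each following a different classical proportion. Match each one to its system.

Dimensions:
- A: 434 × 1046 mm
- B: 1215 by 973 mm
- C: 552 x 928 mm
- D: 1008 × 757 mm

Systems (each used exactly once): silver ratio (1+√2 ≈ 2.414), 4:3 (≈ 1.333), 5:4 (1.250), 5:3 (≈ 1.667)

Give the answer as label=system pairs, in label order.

Ratios: A ≈ 2.410; B ≈ 1.249; C ≈ 1.681; D ≈ 1.332.
Targets: silver ratio ≈ 2.414; 4:3 ≈ 1.333; 5:4 ≈ 1.250; 5:3 ≈ 1.667.

A=silver ratio, B=5:4, C=5:3, D=4:3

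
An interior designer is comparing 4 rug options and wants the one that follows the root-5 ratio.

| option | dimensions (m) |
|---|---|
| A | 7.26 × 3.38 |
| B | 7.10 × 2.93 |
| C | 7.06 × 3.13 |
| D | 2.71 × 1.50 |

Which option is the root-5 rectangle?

C

Target root-5 ≈ 2.236.
A: 2.148 (Δ0.088)  B: 2.423 (Δ0.187)  C: 2.256 (Δ0.020)  D: 1.807 (Δ0.429)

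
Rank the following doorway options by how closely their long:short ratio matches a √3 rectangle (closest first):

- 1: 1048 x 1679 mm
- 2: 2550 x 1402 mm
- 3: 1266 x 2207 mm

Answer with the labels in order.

1: 1679/1048 ≈ 1.602 → |1.602 − 1.732| = 0.130
2: 2550/1402 ≈ 1.819 → |1.819 − 1.732| = 0.087
3: 2207/1266 ≈ 1.743 → |1.743 − 1.732| = 0.011

3, 2, 1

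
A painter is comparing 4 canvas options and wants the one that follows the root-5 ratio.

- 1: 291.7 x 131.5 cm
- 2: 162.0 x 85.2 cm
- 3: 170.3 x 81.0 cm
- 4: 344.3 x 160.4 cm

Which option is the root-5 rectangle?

1

Ratios (long/short): 1 ≈ 2.218; 2 ≈ 1.901; 3 ≈ 2.102; 4 ≈ 2.147.
root-5 ≈ 2.236; option 1 is nearest (Δ 0.018).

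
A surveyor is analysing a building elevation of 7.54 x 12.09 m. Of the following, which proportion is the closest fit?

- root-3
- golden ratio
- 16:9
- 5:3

golden ratio

Ratio = 12.09 / 7.54 ≈ 1.603.
Distances: root-3 1.732 (Δ 0.129); golden ratio 1.618 (Δ 0.015); 16:9 1.778 (Δ 0.175); 5:3 1.667 (Δ 0.064).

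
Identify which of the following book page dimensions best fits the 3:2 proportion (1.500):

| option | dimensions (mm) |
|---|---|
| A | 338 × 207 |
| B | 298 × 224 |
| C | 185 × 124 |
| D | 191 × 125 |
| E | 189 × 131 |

C

Ratios (long/short): A ≈ 1.633; B ≈ 1.330; C ≈ 1.492; D ≈ 1.528; E ≈ 1.443.
3:2 ≈ 1.500; option C is nearest (Δ 0.008).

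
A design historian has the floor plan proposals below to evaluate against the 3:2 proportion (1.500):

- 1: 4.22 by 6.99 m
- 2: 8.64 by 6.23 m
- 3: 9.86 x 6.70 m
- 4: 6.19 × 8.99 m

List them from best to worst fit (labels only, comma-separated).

Ratios: 1 = 6.99 / 4.22 ≈ 1.656; 2 = 8.64 / 6.23 ≈ 1.387; 3 = 9.86 / 6.70 ≈ 1.472; 4 = 8.99 / 6.19 ≈ 1.452.
|Δ from 1.500|: 1 0.156; 2 0.113; 3 0.028; 4 0.048.

3, 4, 2, 1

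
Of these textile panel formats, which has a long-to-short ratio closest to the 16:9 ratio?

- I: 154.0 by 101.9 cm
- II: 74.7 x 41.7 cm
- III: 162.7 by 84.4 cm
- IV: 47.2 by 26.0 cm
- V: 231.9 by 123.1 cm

II

Target 16:9 ≈ 1.778.
I: 1.511 (Δ0.267)  II: 1.791 (Δ0.013)  III: 1.928 (Δ0.150)  IV: 1.815 (Δ0.037)  V: 1.884 (Δ0.106)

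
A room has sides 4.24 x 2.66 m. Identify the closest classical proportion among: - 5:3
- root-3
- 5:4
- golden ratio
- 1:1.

4.24/2.66 ≈ 1.594. Nearest candidates are golden ratio (1.618, off by 0.024) and 5:3 (1.667, off by 0.073).

golden ratio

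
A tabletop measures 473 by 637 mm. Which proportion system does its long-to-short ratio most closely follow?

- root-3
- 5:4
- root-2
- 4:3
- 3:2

4:3

Ratio = 637 / 473 ≈ 1.347.
Distances: root-3 1.732 (Δ 0.385); 5:4 1.250 (Δ 0.097); root-2 1.414 (Δ 0.067); 4:3 1.333 (Δ 0.014); 3:2 1.500 (Δ 0.153).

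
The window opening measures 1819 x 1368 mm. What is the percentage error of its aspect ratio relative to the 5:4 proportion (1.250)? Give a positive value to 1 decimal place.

6.4%

Ratio = 1819 / 1368 ≈ 1.3297.
Ideal 5:4 = 1.2500. |1.3297 − 1.2500| / 1.2500 ≈ 6.38% → 6.4%.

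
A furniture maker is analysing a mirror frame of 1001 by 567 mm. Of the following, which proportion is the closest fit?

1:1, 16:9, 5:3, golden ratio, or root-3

16:9

1001/567 ≈ 1.765. Nearest candidates are 16:9 (1.778, off by 0.013) and root-3 (1.732, off by 0.033).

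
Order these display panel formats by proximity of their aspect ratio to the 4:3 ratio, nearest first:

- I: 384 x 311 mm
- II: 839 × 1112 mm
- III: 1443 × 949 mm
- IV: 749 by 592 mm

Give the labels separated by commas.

II, IV, I, III

Ratios: I = 384 / 311 ≈ 1.235; II = 1112 / 839 ≈ 1.325; III = 1443 / 949 ≈ 1.521; IV = 749 / 592 ≈ 1.265.
|Δ from 1.333|: I 0.098; II 0.008; III 0.188; IV 0.068.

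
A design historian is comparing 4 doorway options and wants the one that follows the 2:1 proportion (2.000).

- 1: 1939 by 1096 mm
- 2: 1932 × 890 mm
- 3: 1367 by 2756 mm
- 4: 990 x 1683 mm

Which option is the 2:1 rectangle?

3

Ratios (long/short): 1 ≈ 1.769; 2 ≈ 2.171; 3 ≈ 2.016; 4 ≈ 1.700.
2:1 ≈ 2.000; option 3 is nearest (Δ 0.016).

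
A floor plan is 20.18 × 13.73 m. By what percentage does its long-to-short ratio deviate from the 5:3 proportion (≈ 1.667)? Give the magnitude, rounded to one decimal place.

11.8%

Ratio = 20.18 / 13.73 ≈ 1.4698.
Ideal 5:3 ≈ 1.6667. |1.4698 − 1.6667| / 1.6667 ≈ 11.81% → 11.8%.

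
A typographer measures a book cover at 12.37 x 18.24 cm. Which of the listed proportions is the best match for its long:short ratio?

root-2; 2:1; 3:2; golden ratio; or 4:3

3:2

18.24/12.37 ≈ 1.475. Nearest candidates are 3:2 (1.500, off by 0.025) and root-2 (1.414, off by 0.061).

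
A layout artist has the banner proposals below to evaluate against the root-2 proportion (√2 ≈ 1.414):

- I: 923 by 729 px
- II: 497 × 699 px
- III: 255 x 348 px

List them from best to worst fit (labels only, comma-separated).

II, III, I

Ratios: I = 923 / 729 ≈ 1.266; II = 699 / 497 ≈ 1.406; III = 348 / 255 ≈ 1.365.
|Δ from 1.414|: I 0.148; II 0.008; III 0.049.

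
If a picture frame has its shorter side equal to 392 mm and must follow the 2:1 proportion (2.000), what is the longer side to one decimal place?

2:1 = 2.00000.
Longer side = 392 × 2.00000 ≈ 784.000 → 784.0 mm.

784.0 mm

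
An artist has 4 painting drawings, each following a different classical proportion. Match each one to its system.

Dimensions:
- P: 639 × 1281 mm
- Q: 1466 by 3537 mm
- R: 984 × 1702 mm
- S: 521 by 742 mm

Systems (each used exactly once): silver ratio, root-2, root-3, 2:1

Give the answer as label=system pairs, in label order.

P=2:1, Q=silver ratio, R=root-3, S=root-2

P = 1281/639 ≈ 2.005 → 2:1 (2.000)
Q = 3537/1466 ≈ 2.413 → silver ratio (2.414)
R = 1702/984 ≈ 1.730 → root-3 (1.732)
S = 742/521 ≈ 1.424 → root-2 (1.414)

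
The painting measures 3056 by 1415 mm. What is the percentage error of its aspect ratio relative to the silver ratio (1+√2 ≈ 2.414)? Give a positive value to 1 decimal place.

10.5%

Ratio = 3056 / 1415 ≈ 2.1597.
Ideal silver ratio ≈ 2.4142. |2.1597 − 2.4142| / 2.4142 ≈ 10.54% → 10.5%.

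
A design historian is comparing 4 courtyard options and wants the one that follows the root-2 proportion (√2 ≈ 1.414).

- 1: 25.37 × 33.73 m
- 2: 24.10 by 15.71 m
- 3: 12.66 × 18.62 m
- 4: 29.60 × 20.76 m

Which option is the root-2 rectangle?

4

Ratios (long/short): 1 ≈ 1.330; 2 ≈ 1.534; 3 ≈ 1.471; 4 ≈ 1.426.
root-2 ≈ 1.414; option 4 is nearest (Δ 0.012).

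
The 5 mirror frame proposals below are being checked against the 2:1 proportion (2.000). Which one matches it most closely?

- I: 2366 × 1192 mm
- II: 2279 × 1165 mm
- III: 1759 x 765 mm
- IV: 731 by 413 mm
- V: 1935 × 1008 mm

I

Target 2:1 ≈ 2.000.
I: 1.985 (Δ0.015)  II: 1.956 (Δ0.044)  III: 2.299 (Δ0.299)  IV: 1.770 (Δ0.230)  V: 1.920 (Δ0.080)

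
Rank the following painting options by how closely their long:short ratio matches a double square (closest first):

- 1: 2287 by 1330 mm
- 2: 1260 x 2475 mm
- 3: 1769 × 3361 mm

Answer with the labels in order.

2, 3, 1

1: 2287/1330 ≈ 1.720 → |1.720 − 2.000| = 0.280
2: 2475/1260 ≈ 1.964 → |1.964 − 2.000| = 0.036
3: 3361/1769 ≈ 1.900 → |1.900 − 2.000| = 0.100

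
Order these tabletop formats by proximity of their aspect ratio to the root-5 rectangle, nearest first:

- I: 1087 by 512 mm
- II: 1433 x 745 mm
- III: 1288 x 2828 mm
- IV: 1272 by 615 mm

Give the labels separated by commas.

Ratios: I = 1087 / 512 ≈ 2.123; II = 1433 / 745 ≈ 1.923; III = 2828 / 1288 ≈ 2.196; IV = 1272 / 615 ≈ 2.068.
|Δ from 2.236|: I 0.113; II 0.313; III 0.040; IV 0.168.

III, I, IV, II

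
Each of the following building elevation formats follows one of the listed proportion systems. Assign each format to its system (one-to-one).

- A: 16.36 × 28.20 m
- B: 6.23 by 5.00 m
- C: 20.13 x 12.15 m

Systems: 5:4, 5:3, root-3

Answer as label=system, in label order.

A = 28.20/16.36 ≈ 1.724 → root-3 (1.732)
B = 6.23/5.00 ≈ 1.246 → 5:4 (1.250)
C = 20.13/12.15 ≈ 1.657 → 5:3 (1.667)

A=root-3, B=5:4, C=5:3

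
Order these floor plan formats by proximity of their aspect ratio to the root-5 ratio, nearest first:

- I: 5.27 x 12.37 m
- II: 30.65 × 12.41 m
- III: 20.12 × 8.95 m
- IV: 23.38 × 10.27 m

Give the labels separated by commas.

I: 12.37/5.27 ≈ 2.347 → |2.347 − 2.236| = 0.111
II: 30.65/12.41 ≈ 2.470 → |2.470 − 2.236| = 0.234
III: 20.12/8.95 ≈ 2.248 → |2.248 − 2.236| = 0.012
IV: 23.38/10.27 ≈ 2.277 → |2.277 − 2.236| = 0.041

III, IV, I, II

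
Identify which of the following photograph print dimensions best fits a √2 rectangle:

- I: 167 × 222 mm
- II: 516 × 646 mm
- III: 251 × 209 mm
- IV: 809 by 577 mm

Target root-2 ≈ 1.414.
I: 1.329 (Δ0.085)  II: 1.252 (Δ0.162)  III: 1.201 (Δ0.213)  IV: 1.402 (Δ0.012)

IV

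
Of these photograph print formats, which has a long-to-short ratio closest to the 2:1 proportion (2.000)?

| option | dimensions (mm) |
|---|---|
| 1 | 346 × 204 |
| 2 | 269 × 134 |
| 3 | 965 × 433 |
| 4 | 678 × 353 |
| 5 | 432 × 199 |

Target 2:1 ≈ 2.000.
1: 1.696 (Δ0.304)  2: 2.007 (Δ0.007)  3: 2.229 (Δ0.229)  4: 1.921 (Δ0.079)  5: 2.171 (Δ0.171)

2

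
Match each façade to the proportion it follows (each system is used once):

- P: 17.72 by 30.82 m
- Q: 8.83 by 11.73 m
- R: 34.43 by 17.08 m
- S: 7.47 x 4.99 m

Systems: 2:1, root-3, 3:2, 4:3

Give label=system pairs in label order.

P = 30.82/17.72 ≈ 1.739 → root-3 (1.732)
Q = 11.73/8.83 ≈ 1.328 → 4:3 (1.333)
R = 34.43/17.08 ≈ 2.016 → 2:1 (2.000)
S = 7.47/4.99 ≈ 1.497 → 3:2 (1.500)

P=root-3, Q=4:3, R=2:1, S=3:2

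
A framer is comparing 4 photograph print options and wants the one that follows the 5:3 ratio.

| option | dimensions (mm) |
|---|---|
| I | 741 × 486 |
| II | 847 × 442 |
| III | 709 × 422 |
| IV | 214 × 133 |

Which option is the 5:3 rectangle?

III

Ratios (long/short): I ≈ 1.525; II ≈ 1.916; III ≈ 1.680; IV ≈ 1.609.
5:3 ≈ 1.667; option III is nearest (Δ 0.013).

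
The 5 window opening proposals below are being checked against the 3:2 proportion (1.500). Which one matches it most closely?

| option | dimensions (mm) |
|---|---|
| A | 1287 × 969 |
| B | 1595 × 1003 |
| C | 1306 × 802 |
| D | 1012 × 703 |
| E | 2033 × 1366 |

Ratios (long/short): A ≈ 1.328; B ≈ 1.590; C ≈ 1.628; D ≈ 1.440; E ≈ 1.488.
3:2 ≈ 1.500; option E is nearest (Δ 0.012).

E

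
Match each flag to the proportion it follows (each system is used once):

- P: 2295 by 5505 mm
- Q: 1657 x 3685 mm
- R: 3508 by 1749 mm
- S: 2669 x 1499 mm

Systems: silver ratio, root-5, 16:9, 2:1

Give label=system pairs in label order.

P=silver ratio, Q=root-5, R=2:1, S=16:9

P = 5505/2295 ≈ 2.399 → silver ratio (2.414)
Q = 3685/1657 ≈ 2.224 → root-5 (2.236)
R = 3508/1749 ≈ 2.006 → 2:1 (2.000)
S = 2669/1499 ≈ 1.781 → 16:9 (1.778)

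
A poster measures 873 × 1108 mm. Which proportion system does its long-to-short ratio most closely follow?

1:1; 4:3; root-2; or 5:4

5:4

1108/873 ≈ 1.269. Nearest candidates are 5:4 (1.250, off by 0.019) and 4:3 (1.333, off by 0.064).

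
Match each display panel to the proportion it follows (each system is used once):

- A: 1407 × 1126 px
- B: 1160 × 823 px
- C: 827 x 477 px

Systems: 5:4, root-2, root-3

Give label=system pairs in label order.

A = 1407/1126 ≈ 1.250 → 5:4 (1.250)
B = 1160/823 ≈ 1.409 → root-2 (1.414)
C = 827/477 ≈ 1.734 → root-3 (1.732)

A=5:4, B=root-2, C=root-3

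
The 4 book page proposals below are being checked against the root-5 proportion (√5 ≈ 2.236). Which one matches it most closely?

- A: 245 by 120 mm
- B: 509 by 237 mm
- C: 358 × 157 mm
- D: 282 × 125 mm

D

Ratios (long/short): A ≈ 2.042; B ≈ 2.148; C ≈ 2.280; D ≈ 2.256.
root-5 ≈ 2.236; option D is nearest (Δ 0.020).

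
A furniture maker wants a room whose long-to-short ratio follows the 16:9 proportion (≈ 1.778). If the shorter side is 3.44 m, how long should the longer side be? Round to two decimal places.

16:9 ≈ 1.77778.
Longer side = 3.44 × 1.77778 ≈ 6.1156 → 6.12 m.

6.12 m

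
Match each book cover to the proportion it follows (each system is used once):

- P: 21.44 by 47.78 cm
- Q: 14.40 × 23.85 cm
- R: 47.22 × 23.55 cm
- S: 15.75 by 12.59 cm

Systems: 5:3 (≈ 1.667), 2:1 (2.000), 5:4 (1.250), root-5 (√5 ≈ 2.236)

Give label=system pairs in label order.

P=root-5, Q=5:3, R=2:1, S=5:4

P = 47.78/21.44 ≈ 2.229 → root-5 (2.236)
Q = 23.85/14.40 ≈ 1.656 → 5:3 (1.667)
R = 47.22/23.55 ≈ 2.005 → 2:1 (2.000)
S = 15.75/12.59 ≈ 1.251 → 5:4 (1.250)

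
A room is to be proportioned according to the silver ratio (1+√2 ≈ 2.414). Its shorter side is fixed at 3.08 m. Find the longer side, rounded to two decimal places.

7.44 m

silver ratio ≈ 2.41421.
Longer side = 3.08 × 2.41421 ≈ 7.4358 → 7.44 m.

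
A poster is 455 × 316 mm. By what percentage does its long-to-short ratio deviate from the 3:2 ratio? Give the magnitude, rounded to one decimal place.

Ratio = 455 / 316 ≈ 1.4399.
Ideal 3:2 = 1.5000. |1.4399 − 1.5000| / 1.5000 ≈ 4.01% → 4.0%.

4.0%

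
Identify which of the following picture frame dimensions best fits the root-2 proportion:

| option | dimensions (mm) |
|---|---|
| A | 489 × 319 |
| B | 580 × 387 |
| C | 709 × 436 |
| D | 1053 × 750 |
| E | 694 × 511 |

D

Ratios (long/short): A ≈ 1.533; B ≈ 1.499; C ≈ 1.626; D ≈ 1.404; E ≈ 1.358.
root-2 ≈ 1.414; option D is nearest (Δ 0.010).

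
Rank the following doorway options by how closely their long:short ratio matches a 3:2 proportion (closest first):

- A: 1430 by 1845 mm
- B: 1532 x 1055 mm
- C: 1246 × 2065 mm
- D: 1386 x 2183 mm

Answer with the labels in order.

B, D, C, A

A: 1845/1430 ≈ 1.290 → |1.290 − 1.500| = 0.210
B: 1532/1055 ≈ 1.452 → |1.452 − 1.500| = 0.048
C: 2065/1246 ≈ 1.657 → |1.657 − 1.500| = 0.157
D: 2183/1386 ≈ 1.575 → |1.575 − 1.500| = 0.075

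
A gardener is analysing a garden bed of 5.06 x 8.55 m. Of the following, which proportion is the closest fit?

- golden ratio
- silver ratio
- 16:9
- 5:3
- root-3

8.55/5.06 ≈ 1.690. Nearest candidates are 5:3 (1.667, off by 0.023) and root-3 (1.732, off by 0.042).

5:3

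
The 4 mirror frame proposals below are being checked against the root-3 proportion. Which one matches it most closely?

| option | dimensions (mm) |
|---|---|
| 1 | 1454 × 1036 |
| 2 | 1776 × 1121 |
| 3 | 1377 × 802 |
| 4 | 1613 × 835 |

Ratios (long/short): 1 ≈ 1.403; 2 ≈ 1.584; 3 ≈ 1.717; 4 ≈ 1.932.
root-3 ≈ 1.732; option 3 is nearest (Δ 0.015).

3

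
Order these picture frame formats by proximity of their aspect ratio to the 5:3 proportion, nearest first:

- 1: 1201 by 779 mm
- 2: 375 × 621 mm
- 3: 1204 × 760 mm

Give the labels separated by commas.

1: 1201/779 ≈ 1.542 → |1.542 − 1.667| = 0.125
2: 621/375 ≈ 1.656 → |1.656 − 1.667| = 0.011
3: 1204/760 ≈ 1.584 → |1.584 − 1.667| = 0.083

2, 3, 1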